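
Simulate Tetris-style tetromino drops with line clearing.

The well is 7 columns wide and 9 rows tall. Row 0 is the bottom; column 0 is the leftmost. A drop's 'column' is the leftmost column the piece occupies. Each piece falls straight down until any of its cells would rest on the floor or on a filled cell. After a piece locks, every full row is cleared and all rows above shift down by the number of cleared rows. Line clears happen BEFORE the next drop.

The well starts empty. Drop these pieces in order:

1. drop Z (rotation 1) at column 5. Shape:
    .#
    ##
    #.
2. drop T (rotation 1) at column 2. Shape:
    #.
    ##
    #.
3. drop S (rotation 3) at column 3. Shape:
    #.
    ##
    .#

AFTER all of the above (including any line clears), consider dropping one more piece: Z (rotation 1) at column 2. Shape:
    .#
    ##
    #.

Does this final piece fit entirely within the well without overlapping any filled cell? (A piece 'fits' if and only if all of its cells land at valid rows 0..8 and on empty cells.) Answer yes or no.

Drop 1: Z rot1 at col 5 lands with bottom-row=0; cleared 0 line(s) (total 0); column heights now [0 0 0 0 0 2 3], max=3
Drop 2: T rot1 at col 2 lands with bottom-row=0; cleared 0 line(s) (total 0); column heights now [0 0 3 2 0 2 3], max=3
Drop 3: S rot3 at col 3 lands with bottom-row=1; cleared 0 line(s) (total 0); column heights now [0 0 3 4 3 2 3], max=4
Test piece Z rot1 at col 2 (width 2): heights before test = [0 0 3 4 3 2 3]; fits = True

Answer: yes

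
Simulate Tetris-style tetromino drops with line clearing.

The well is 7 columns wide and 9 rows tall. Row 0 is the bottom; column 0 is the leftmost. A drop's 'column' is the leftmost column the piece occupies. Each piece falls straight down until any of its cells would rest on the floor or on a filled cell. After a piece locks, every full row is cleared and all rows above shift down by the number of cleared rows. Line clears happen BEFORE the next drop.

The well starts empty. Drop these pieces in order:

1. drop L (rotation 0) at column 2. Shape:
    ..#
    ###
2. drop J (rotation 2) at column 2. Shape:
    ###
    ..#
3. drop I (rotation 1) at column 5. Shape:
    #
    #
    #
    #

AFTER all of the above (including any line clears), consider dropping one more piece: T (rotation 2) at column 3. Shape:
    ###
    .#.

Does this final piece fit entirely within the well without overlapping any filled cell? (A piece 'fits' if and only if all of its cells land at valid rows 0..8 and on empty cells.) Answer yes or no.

Drop 1: L rot0 at col 2 lands with bottom-row=0; cleared 0 line(s) (total 0); column heights now [0 0 1 1 2 0 0], max=2
Drop 2: J rot2 at col 2 lands with bottom-row=2; cleared 0 line(s) (total 0); column heights now [0 0 4 4 4 0 0], max=4
Drop 3: I rot1 at col 5 lands with bottom-row=0; cleared 0 line(s) (total 0); column heights now [0 0 4 4 4 4 0], max=4
Test piece T rot2 at col 3 (width 3): heights before test = [0 0 4 4 4 4 0]; fits = True

Answer: yes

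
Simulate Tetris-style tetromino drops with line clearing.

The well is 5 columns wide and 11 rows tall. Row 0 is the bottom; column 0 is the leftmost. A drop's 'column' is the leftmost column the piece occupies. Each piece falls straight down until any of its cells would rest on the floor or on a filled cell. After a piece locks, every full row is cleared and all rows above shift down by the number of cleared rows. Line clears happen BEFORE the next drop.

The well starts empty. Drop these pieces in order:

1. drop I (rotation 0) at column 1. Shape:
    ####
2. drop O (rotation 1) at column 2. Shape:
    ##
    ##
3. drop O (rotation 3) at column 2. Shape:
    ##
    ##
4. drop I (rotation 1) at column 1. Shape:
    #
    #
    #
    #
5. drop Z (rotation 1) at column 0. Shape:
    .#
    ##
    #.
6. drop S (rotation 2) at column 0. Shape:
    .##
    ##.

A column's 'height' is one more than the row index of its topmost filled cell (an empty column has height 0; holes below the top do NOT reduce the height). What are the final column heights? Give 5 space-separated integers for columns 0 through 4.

Drop 1: I rot0 at col 1 lands with bottom-row=0; cleared 0 line(s) (total 0); column heights now [0 1 1 1 1], max=1
Drop 2: O rot1 at col 2 lands with bottom-row=1; cleared 0 line(s) (total 0); column heights now [0 1 3 3 1], max=3
Drop 3: O rot3 at col 2 lands with bottom-row=3; cleared 0 line(s) (total 0); column heights now [0 1 5 5 1], max=5
Drop 4: I rot1 at col 1 lands with bottom-row=1; cleared 0 line(s) (total 0); column heights now [0 5 5 5 1], max=5
Drop 5: Z rot1 at col 0 lands with bottom-row=4; cleared 0 line(s) (total 0); column heights now [6 7 5 5 1], max=7
Drop 6: S rot2 at col 0 lands with bottom-row=7; cleared 0 line(s) (total 0); column heights now [8 9 9 5 1], max=9

Answer: 8 9 9 5 1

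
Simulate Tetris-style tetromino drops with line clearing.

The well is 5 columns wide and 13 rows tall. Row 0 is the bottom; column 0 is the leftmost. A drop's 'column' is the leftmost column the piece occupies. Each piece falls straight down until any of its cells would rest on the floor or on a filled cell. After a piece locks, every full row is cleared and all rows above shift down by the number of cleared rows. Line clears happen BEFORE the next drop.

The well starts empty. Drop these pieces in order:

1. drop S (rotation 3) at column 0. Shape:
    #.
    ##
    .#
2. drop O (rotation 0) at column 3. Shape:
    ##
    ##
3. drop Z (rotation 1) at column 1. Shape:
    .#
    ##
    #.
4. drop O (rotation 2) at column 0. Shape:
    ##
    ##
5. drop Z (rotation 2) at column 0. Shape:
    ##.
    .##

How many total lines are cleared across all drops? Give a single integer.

Answer: 0

Derivation:
Drop 1: S rot3 at col 0 lands with bottom-row=0; cleared 0 line(s) (total 0); column heights now [3 2 0 0 0], max=3
Drop 2: O rot0 at col 3 lands with bottom-row=0; cleared 0 line(s) (total 0); column heights now [3 2 0 2 2], max=3
Drop 3: Z rot1 at col 1 lands with bottom-row=2; cleared 0 line(s) (total 0); column heights now [3 4 5 2 2], max=5
Drop 4: O rot2 at col 0 lands with bottom-row=4; cleared 0 line(s) (total 0); column heights now [6 6 5 2 2], max=6
Drop 5: Z rot2 at col 0 lands with bottom-row=6; cleared 0 line(s) (total 0); column heights now [8 8 7 2 2], max=8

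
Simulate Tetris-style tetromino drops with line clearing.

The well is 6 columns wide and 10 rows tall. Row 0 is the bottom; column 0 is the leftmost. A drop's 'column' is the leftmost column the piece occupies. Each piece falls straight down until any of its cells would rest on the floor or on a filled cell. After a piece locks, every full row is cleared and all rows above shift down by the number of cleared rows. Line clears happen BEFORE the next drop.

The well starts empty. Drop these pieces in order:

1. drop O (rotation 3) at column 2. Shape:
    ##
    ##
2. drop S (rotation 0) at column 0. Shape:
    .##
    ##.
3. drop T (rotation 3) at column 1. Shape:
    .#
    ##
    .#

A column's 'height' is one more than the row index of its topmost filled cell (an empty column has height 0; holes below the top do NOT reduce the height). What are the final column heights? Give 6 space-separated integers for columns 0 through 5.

Drop 1: O rot3 at col 2 lands with bottom-row=0; cleared 0 line(s) (total 0); column heights now [0 0 2 2 0 0], max=2
Drop 2: S rot0 at col 0 lands with bottom-row=1; cleared 0 line(s) (total 0); column heights now [2 3 3 2 0 0], max=3
Drop 3: T rot3 at col 1 lands with bottom-row=3; cleared 0 line(s) (total 0); column heights now [2 5 6 2 0 0], max=6

Answer: 2 5 6 2 0 0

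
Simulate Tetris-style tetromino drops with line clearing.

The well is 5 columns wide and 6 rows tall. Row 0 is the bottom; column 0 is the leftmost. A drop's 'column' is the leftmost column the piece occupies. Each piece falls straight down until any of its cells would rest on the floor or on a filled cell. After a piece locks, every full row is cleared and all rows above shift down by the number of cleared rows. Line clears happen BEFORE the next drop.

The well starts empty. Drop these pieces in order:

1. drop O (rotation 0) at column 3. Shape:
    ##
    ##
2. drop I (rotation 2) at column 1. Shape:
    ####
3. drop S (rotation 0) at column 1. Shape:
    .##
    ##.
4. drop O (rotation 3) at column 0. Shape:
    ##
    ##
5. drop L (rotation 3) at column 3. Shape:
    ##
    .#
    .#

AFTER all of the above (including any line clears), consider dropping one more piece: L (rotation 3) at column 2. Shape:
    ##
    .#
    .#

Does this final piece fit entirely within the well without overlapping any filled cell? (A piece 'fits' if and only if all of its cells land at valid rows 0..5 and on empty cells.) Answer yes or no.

Answer: no

Derivation:
Drop 1: O rot0 at col 3 lands with bottom-row=0; cleared 0 line(s) (total 0); column heights now [0 0 0 2 2], max=2
Drop 2: I rot2 at col 1 lands with bottom-row=2; cleared 0 line(s) (total 0); column heights now [0 3 3 3 3], max=3
Drop 3: S rot0 at col 1 lands with bottom-row=3; cleared 0 line(s) (total 0); column heights now [0 4 5 5 3], max=5
Drop 4: O rot3 at col 0 lands with bottom-row=4; cleared 0 line(s) (total 0); column heights now [6 6 5 5 3], max=6
Drop 5: L rot3 at col 3 lands with bottom-row=3; cleared 1 line(s) (total 1); column heights now [5 5 4 5 5], max=5
Test piece L rot3 at col 2 (width 2): heights before test = [5 5 4 5 5]; fits = False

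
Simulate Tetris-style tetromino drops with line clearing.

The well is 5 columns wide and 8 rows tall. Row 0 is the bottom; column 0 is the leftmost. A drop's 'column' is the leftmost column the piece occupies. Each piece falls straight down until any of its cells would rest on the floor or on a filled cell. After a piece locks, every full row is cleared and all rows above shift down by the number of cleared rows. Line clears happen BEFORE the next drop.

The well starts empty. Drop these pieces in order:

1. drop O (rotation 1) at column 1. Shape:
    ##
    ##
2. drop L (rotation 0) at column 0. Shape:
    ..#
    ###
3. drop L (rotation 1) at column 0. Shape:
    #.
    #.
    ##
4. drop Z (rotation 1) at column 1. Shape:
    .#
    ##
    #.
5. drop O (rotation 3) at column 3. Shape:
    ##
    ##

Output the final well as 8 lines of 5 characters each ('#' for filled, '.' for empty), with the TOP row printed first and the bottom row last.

Answer: .....
..#..
###..
##...
###..
###..
.####
.####

Derivation:
Drop 1: O rot1 at col 1 lands with bottom-row=0; cleared 0 line(s) (total 0); column heights now [0 2 2 0 0], max=2
Drop 2: L rot0 at col 0 lands with bottom-row=2; cleared 0 line(s) (total 0); column heights now [3 3 4 0 0], max=4
Drop 3: L rot1 at col 0 lands with bottom-row=3; cleared 0 line(s) (total 0); column heights now [6 4 4 0 0], max=6
Drop 4: Z rot1 at col 1 lands with bottom-row=4; cleared 0 line(s) (total 0); column heights now [6 6 7 0 0], max=7
Drop 5: O rot3 at col 3 lands with bottom-row=0; cleared 0 line(s) (total 0); column heights now [6 6 7 2 2], max=7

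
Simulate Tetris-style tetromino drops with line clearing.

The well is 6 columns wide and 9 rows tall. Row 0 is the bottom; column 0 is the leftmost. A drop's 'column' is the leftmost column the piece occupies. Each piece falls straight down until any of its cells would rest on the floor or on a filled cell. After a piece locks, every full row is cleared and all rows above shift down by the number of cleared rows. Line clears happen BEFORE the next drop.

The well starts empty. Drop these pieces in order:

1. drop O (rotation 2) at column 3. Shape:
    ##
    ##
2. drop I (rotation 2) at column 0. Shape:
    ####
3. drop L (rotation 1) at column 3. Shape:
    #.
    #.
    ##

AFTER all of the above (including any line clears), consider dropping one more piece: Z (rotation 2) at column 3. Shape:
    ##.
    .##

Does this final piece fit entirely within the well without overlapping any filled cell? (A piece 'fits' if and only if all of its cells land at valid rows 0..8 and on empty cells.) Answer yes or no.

Drop 1: O rot2 at col 3 lands with bottom-row=0; cleared 0 line(s) (total 0); column heights now [0 0 0 2 2 0], max=2
Drop 2: I rot2 at col 0 lands with bottom-row=2; cleared 0 line(s) (total 0); column heights now [3 3 3 3 2 0], max=3
Drop 3: L rot1 at col 3 lands with bottom-row=3; cleared 0 line(s) (total 0); column heights now [3 3 3 6 4 0], max=6
Test piece Z rot2 at col 3 (width 3): heights before test = [3 3 3 6 4 0]; fits = True

Answer: yes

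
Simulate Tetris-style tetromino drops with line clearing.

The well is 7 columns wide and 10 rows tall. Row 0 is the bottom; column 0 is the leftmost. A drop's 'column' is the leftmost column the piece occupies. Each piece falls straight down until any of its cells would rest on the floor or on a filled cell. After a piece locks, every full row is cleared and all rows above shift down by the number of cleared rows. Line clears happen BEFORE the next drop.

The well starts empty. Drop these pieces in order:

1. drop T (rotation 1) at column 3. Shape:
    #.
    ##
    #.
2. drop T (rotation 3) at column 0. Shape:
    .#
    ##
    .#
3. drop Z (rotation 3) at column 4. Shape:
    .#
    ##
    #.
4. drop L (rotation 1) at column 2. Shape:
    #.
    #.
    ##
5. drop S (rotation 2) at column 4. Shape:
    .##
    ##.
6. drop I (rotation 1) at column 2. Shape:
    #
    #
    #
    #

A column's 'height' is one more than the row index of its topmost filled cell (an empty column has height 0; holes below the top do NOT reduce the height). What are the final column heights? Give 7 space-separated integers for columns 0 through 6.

Drop 1: T rot1 at col 3 lands with bottom-row=0; cleared 0 line(s) (total 0); column heights now [0 0 0 3 2 0 0], max=3
Drop 2: T rot3 at col 0 lands with bottom-row=0; cleared 0 line(s) (total 0); column heights now [2 3 0 3 2 0 0], max=3
Drop 3: Z rot3 at col 4 lands with bottom-row=2; cleared 0 line(s) (total 0); column heights now [2 3 0 3 4 5 0], max=5
Drop 4: L rot1 at col 2 lands with bottom-row=3; cleared 0 line(s) (total 0); column heights now [2 3 6 4 4 5 0], max=6
Drop 5: S rot2 at col 4 lands with bottom-row=5; cleared 0 line(s) (total 0); column heights now [2 3 6 4 6 7 7], max=7
Drop 6: I rot1 at col 2 lands with bottom-row=6; cleared 0 line(s) (total 0); column heights now [2 3 10 4 6 7 7], max=10

Answer: 2 3 10 4 6 7 7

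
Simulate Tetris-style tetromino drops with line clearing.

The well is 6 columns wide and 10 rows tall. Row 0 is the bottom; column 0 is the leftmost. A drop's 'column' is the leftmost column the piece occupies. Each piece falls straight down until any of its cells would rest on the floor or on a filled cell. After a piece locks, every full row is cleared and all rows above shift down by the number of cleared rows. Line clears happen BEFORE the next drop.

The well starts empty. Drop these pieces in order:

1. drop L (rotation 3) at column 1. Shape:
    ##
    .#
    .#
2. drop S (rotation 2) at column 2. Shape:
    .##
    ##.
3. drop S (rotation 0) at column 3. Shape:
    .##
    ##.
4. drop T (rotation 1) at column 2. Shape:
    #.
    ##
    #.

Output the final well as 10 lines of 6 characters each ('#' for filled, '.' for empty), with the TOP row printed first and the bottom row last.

Answer: ......
......
..#...
..####
..###.
...##.
..##..
.##...
..#...
..#...

Derivation:
Drop 1: L rot3 at col 1 lands with bottom-row=0; cleared 0 line(s) (total 0); column heights now [0 3 3 0 0 0], max=3
Drop 2: S rot2 at col 2 lands with bottom-row=3; cleared 0 line(s) (total 0); column heights now [0 3 4 5 5 0], max=5
Drop 3: S rot0 at col 3 lands with bottom-row=5; cleared 0 line(s) (total 0); column heights now [0 3 4 6 7 7], max=7
Drop 4: T rot1 at col 2 lands with bottom-row=5; cleared 0 line(s) (total 0); column heights now [0 3 8 7 7 7], max=8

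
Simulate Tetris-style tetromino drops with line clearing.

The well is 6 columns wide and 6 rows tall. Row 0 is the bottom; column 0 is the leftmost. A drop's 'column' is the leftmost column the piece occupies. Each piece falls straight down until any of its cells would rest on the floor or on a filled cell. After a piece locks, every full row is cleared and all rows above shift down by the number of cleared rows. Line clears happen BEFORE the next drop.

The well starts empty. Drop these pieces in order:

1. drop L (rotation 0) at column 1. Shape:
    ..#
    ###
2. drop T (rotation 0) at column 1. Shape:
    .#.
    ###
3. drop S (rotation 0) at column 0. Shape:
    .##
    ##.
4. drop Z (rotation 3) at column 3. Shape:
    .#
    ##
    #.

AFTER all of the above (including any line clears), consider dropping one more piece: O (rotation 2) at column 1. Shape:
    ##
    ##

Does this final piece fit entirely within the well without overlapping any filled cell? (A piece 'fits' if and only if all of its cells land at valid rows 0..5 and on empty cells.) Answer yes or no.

Drop 1: L rot0 at col 1 lands with bottom-row=0; cleared 0 line(s) (total 0); column heights now [0 1 1 2 0 0], max=2
Drop 2: T rot0 at col 1 lands with bottom-row=2; cleared 0 line(s) (total 0); column heights now [0 3 4 3 0 0], max=4
Drop 3: S rot0 at col 0 lands with bottom-row=3; cleared 0 line(s) (total 0); column heights now [4 5 5 3 0 0], max=5
Drop 4: Z rot3 at col 3 lands with bottom-row=3; cleared 0 line(s) (total 0); column heights now [4 5 5 5 6 0], max=6
Test piece O rot2 at col 1 (width 2): heights before test = [4 5 5 5 6 0]; fits = False

Answer: no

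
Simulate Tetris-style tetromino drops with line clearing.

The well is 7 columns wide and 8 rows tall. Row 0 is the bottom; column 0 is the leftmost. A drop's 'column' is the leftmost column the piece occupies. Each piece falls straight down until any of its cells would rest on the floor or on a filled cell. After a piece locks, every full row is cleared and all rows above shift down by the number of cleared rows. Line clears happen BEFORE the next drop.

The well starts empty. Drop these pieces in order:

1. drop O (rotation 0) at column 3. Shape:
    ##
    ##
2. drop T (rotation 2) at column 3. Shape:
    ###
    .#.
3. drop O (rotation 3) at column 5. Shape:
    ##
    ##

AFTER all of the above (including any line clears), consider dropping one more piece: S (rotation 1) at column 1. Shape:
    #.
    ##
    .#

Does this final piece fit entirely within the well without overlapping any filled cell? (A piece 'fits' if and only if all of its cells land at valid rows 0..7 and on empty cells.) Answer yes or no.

Answer: yes

Derivation:
Drop 1: O rot0 at col 3 lands with bottom-row=0; cleared 0 line(s) (total 0); column heights now [0 0 0 2 2 0 0], max=2
Drop 2: T rot2 at col 3 lands with bottom-row=2; cleared 0 line(s) (total 0); column heights now [0 0 0 4 4 4 0], max=4
Drop 3: O rot3 at col 5 lands with bottom-row=4; cleared 0 line(s) (total 0); column heights now [0 0 0 4 4 6 6], max=6
Test piece S rot1 at col 1 (width 2): heights before test = [0 0 0 4 4 6 6]; fits = True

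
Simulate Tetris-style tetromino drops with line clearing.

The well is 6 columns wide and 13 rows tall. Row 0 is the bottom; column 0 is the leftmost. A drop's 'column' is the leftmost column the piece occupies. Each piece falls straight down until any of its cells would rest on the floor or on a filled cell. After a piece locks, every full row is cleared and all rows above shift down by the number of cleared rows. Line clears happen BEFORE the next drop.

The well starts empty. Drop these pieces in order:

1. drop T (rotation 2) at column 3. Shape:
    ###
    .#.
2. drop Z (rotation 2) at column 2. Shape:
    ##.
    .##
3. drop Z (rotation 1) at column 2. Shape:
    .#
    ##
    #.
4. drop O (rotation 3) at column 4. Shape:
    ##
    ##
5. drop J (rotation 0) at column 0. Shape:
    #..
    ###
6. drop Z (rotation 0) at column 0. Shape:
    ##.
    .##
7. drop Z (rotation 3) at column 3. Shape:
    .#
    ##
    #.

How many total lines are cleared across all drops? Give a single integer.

Answer: 0

Derivation:
Drop 1: T rot2 at col 3 lands with bottom-row=0; cleared 0 line(s) (total 0); column heights now [0 0 0 2 2 2], max=2
Drop 2: Z rot2 at col 2 lands with bottom-row=2; cleared 0 line(s) (total 0); column heights now [0 0 4 4 3 2], max=4
Drop 3: Z rot1 at col 2 lands with bottom-row=4; cleared 0 line(s) (total 0); column heights now [0 0 6 7 3 2], max=7
Drop 4: O rot3 at col 4 lands with bottom-row=3; cleared 0 line(s) (total 0); column heights now [0 0 6 7 5 5], max=7
Drop 5: J rot0 at col 0 lands with bottom-row=6; cleared 0 line(s) (total 0); column heights now [8 7 7 7 5 5], max=8
Drop 6: Z rot0 at col 0 lands with bottom-row=7; cleared 0 line(s) (total 0); column heights now [9 9 8 7 5 5], max=9
Drop 7: Z rot3 at col 3 lands with bottom-row=7; cleared 0 line(s) (total 0); column heights now [9 9 8 9 10 5], max=10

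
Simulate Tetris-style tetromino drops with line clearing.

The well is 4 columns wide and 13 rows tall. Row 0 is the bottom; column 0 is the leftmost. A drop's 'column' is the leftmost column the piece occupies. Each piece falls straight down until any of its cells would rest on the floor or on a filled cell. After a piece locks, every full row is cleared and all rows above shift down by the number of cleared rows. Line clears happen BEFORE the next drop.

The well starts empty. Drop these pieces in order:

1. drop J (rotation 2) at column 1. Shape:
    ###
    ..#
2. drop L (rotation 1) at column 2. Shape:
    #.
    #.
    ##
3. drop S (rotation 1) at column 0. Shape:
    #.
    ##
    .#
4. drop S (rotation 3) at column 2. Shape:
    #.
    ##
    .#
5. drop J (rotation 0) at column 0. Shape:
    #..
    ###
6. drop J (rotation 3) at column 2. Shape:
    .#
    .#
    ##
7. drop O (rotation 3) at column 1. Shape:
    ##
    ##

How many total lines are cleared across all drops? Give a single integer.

Drop 1: J rot2 at col 1 lands with bottom-row=0; cleared 0 line(s) (total 0); column heights now [0 2 2 2], max=2
Drop 2: L rot1 at col 2 lands with bottom-row=2; cleared 0 line(s) (total 0); column heights now [0 2 5 3], max=5
Drop 3: S rot1 at col 0 lands with bottom-row=2; cleared 0 line(s) (total 0); column heights now [5 4 5 3], max=5
Drop 4: S rot3 at col 2 lands with bottom-row=4; cleared 0 line(s) (total 0); column heights now [5 4 7 6], max=7
Drop 5: J rot0 at col 0 lands with bottom-row=7; cleared 0 line(s) (total 0); column heights now [9 8 8 6], max=9
Drop 6: J rot3 at col 2 lands with bottom-row=8; cleared 0 line(s) (total 0); column heights now [9 8 9 11], max=11
Drop 7: O rot3 at col 1 lands with bottom-row=9; cleared 0 line(s) (total 0); column heights now [9 11 11 11], max=11

Answer: 0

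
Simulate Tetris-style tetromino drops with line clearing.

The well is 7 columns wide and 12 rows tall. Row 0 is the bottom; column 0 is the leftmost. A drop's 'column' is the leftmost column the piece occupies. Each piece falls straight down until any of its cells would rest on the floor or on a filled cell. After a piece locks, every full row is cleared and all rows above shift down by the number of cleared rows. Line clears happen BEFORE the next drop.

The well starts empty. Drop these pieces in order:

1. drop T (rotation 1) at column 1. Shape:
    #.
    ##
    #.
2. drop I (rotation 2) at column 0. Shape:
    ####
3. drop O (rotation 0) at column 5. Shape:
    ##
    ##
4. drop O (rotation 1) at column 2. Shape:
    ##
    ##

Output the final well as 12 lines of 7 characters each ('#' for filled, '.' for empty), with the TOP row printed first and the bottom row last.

Drop 1: T rot1 at col 1 lands with bottom-row=0; cleared 0 line(s) (total 0); column heights now [0 3 2 0 0 0 0], max=3
Drop 2: I rot2 at col 0 lands with bottom-row=3; cleared 0 line(s) (total 0); column heights now [4 4 4 4 0 0 0], max=4
Drop 3: O rot0 at col 5 lands with bottom-row=0; cleared 0 line(s) (total 0); column heights now [4 4 4 4 0 2 2], max=4
Drop 4: O rot1 at col 2 lands with bottom-row=4; cleared 0 line(s) (total 0); column heights now [4 4 6 6 0 2 2], max=6

Answer: .......
.......
.......
.......
.......
.......
..##...
..##...
####...
.#.....
.##..##
.#...##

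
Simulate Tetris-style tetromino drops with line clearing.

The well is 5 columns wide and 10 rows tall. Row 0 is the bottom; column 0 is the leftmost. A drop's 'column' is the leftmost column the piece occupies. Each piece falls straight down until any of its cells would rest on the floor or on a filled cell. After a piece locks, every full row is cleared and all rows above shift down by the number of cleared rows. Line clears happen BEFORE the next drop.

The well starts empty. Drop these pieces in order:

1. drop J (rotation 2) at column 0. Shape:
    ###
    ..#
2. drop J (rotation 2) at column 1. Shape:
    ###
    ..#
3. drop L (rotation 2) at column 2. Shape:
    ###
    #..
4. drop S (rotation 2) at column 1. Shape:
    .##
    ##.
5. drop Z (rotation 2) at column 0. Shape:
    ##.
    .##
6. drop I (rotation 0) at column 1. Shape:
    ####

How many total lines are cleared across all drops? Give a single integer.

Drop 1: J rot2 at col 0 lands with bottom-row=0; cleared 0 line(s) (total 0); column heights now [2 2 2 0 0], max=2
Drop 2: J rot2 at col 1 lands with bottom-row=1; cleared 0 line(s) (total 0); column heights now [2 3 3 3 0], max=3
Drop 3: L rot2 at col 2 lands with bottom-row=3; cleared 0 line(s) (total 0); column heights now [2 3 5 5 5], max=5
Drop 4: S rot2 at col 1 lands with bottom-row=5; cleared 0 line(s) (total 0); column heights now [2 6 7 7 5], max=7
Drop 5: Z rot2 at col 0 lands with bottom-row=7; cleared 0 line(s) (total 0); column heights now [9 9 8 7 5], max=9
Drop 6: I rot0 at col 1 lands with bottom-row=9; cleared 0 line(s) (total 0); column heights now [9 10 10 10 10], max=10

Answer: 0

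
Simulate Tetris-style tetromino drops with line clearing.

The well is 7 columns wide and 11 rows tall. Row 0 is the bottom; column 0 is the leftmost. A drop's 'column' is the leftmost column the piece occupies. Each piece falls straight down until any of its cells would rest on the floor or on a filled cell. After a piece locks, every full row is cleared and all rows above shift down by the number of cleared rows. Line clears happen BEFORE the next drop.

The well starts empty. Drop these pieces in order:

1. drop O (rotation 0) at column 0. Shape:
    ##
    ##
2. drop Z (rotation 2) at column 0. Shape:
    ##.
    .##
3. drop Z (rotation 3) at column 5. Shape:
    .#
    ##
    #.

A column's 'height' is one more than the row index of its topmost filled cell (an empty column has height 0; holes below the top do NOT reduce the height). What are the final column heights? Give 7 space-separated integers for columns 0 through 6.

Drop 1: O rot0 at col 0 lands with bottom-row=0; cleared 0 line(s) (total 0); column heights now [2 2 0 0 0 0 0], max=2
Drop 2: Z rot2 at col 0 lands with bottom-row=2; cleared 0 line(s) (total 0); column heights now [4 4 3 0 0 0 0], max=4
Drop 3: Z rot3 at col 5 lands with bottom-row=0; cleared 0 line(s) (total 0); column heights now [4 4 3 0 0 2 3], max=4

Answer: 4 4 3 0 0 2 3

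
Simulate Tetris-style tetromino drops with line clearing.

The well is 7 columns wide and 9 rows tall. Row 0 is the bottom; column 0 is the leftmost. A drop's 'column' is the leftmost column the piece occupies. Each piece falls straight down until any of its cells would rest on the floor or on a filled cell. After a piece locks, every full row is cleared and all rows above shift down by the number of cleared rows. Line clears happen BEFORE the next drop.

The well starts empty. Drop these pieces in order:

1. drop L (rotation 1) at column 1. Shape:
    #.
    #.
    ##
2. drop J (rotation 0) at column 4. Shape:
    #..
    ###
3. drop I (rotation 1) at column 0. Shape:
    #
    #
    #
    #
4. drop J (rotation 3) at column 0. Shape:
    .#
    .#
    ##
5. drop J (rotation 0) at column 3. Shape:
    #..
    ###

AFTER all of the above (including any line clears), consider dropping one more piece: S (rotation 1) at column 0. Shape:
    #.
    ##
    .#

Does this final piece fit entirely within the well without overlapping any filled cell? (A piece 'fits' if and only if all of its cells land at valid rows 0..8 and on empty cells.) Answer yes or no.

Drop 1: L rot1 at col 1 lands with bottom-row=0; cleared 0 line(s) (total 0); column heights now [0 3 1 0 0 0 0], max=3
Drop 2: J rot0 at col 4 lands with bottom-row=0; cleared 0 line(s) (total 0); column heights now [0 3 1 0 2 1 1], max=3
Drop 3: I rot1 at col 0 lands with bottom-row=0; cleared 0 line(s) (total 0); column heights now [4 3 1 0 2 1 1], max=4
Drop 4: J rot3 at col 0 lands with bottom-row=4; cleared 0 line(s) (total 0); column heights now [5 7 1 0 2 1 1], max=7
Drop 5: J rot0 at col 3 lands with bottom-row=2; cleared 0 line(s) (total 0); column heights now [5 7 1 4 3 3 1], max=7
Test piece S rot1 at col 0 (width 2): heights before test = [5 7 1 4 3 3 1]; fits = False

Answer: no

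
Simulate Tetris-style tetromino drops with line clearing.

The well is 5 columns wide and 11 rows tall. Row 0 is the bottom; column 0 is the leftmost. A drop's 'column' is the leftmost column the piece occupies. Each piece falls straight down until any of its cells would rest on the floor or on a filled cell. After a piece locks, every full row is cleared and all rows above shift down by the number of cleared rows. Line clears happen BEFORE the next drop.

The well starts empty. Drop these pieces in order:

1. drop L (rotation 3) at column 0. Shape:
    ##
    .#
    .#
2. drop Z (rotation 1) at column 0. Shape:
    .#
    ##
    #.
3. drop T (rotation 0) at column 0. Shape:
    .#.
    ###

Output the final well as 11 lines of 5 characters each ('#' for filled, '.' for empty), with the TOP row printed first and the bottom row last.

Answer: .....
.....
.....
.#...
###..
.#...
##...
#....
##...
.#...
.#...

Derivation:
Drop 1: L rot3 at col 0 lands with bottom-row=0; cleared 0 line(s) (total 0); column heights now [3 3 0 0 0], max=3
Drop 2: Z rot1 at col 0 lands with bottom-row=3; cleared 0 line(s) (total 0); column heights now [5 6 0 0 0], max=6
Drop 3: T rot0 at col 0 lands with bottom-row=6; cleared 0 line(s) (total 0); column heights now [7 8 7 0 0], max=8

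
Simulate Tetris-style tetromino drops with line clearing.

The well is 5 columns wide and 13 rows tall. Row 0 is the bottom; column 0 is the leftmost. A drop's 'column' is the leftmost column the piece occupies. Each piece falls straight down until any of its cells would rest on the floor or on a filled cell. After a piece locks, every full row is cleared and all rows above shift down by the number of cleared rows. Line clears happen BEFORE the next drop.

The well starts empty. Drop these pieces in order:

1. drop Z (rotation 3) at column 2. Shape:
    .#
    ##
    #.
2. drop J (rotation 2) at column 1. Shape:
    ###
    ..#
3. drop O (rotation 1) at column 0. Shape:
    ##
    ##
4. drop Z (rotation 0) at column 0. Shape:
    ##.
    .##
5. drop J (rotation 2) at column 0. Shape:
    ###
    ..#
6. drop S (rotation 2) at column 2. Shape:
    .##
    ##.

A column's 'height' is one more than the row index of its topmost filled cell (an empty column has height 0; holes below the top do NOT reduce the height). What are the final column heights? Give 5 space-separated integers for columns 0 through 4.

Drop 1: Z rot3 at col 2 lands with bottom-row=0; cleared 0 line(s) (total 0); column heights now [0 0 2 3 0], max=3
Drop 2: J rot2 at col 1 lands with bottom-row=3; cleared 0 line(s) (total 0); column heights now [0 5 5 5 0], max=5
Drop 3: O rot1 at col 0 lands with bottom-row=5; cleared 0 line(s) (total 0); column heights now [7 7 5 5 0], max=7
Drop 4: Z rot0 at col 0 lands with bottom-row=7; cleared 0 line(s) (total 0); column heights now [9 9 8 5 0], max=9
Drop 5: J rot2 at col 0 lands with bottom-row=8; cleared 0 line(s) (total 0); column heights now [10 10 10 5 0], max=10
Drop 6: S rot2 at col 2 lands with bottom-row=10; cleared 0 line(s) (total 0); column heights now [10 10 11 12 12], max=12

Answer: 10 10 11 12 12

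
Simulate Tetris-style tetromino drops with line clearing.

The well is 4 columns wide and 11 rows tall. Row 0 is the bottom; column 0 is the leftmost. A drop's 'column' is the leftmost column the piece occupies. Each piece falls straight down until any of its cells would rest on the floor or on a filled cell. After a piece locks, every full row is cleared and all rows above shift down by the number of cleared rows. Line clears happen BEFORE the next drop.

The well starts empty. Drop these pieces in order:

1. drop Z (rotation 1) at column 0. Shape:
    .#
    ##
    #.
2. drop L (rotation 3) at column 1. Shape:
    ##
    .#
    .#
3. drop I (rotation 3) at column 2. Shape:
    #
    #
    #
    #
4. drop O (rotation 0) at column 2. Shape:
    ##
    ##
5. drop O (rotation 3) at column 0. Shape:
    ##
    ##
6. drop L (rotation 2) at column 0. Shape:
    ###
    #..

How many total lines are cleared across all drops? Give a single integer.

Answer: 0

Derivation:
Drop 1: Z rot1 at col 0 lands with bottom-row=0; cleared 0 line(s) (total 0); column heights now [2 3 0 0], max=3
Drop 2: L rot3 at col 1 lands with bottom-row=1; cleared 0 line(s) (total 0); column heights now [2 4 4 0], max=4
Drop 3: I rot3 at col 2 lands with bottom-row=4; cleared 0 line(s) (total 0); column heights now [2 4 8 0], max=8
Drop 4: O rot0 at col 2 lands with bottom-row=8; cleared 0 line(s) (total 0); column heights now [2 4 10 10], max=10
Drop 5: O rot3 at col 0 lands with bottom-row=4; cleared 0 line(s) (total 0); column heights now [6 6 10 10], max=10
Drop 6: L rot2 at col 0 lands with bottom-row=9; cleared 0 line(s) (total 0); column heights now [11 11 11 10], max=11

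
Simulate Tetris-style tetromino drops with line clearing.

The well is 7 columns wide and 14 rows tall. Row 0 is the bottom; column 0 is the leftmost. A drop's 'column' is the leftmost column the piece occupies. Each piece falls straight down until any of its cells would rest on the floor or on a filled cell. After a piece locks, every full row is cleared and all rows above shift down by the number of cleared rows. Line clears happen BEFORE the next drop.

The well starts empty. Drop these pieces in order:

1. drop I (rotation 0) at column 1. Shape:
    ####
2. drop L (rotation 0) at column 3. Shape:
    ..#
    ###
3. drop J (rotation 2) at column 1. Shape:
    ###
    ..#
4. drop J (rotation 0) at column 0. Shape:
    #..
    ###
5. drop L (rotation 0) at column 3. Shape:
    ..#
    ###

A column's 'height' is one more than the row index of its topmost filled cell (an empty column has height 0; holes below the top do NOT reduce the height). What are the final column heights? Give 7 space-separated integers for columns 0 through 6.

Answer: 6 5 5 5 5 6 0

Derivation:
Drop 1: I rot0 at col 1 lands with bottom-row=0; cleared 0 line(s) (total 0); column heights now [0 1 1 1 1 0 0], max=1
Drop 2: L rot0 at col 3 lands with bottom-row=1; cleared 0 line(s) (total 0); column heights now [0 1 1 2 2 3 0], max=3
Drop 3: J rot2 at col 1 lands with bottom-row=2; cleared 0 line(s) (total 0); column heights now [0 4 4 4 2 3 0], max=4
Drop 4: J rot0 at col 0 lands with bottom-row=4; cleared 0 line(s) (total 0); column heights now [6 5 5 4 2 3 0], max=6
Drop 5: L rot0 at col 3 lands with bottom-row=4; cleared 0 line(s) (total 0); column heights now [6 5 5 5 5 6 0], max=6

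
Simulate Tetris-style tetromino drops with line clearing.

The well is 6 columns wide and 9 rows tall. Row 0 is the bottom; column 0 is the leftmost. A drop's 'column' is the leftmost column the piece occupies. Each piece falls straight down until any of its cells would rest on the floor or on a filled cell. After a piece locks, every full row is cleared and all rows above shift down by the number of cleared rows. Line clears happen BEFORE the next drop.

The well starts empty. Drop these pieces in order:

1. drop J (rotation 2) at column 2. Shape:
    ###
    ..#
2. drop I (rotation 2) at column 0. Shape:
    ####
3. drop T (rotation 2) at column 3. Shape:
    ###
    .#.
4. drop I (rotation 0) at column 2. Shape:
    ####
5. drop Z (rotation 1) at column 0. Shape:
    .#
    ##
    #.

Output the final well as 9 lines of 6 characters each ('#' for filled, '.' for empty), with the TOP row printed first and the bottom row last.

Drop 1: J rot2 at col 2 lands with bottom-row=0; cleared 0 line(s) (total 0); column heights now [0 0 2 2 2 0], max=2
Drop 2: I rot2 at col 0 lands with bottom-row=2; cleared 0 line(s) (total 0); column heights now [3 3 3 3 2 0], max=3
Drop 3: T rot2 at col 3 lands with bottom-row=2; cleared 0 line(s) (total 0); column heights now [3 3 3 4 4 4], max=4
Drop 4: I rot0 at col 2 lands with bottom-row=4; cleared 0 line(s) (total 0); column heights now [3 3 5 5 5 5], max=5
Drop 5: Z rot1 at col 0 lands with bottom-row=3; cleared 1 line(s) (total 1); column heights now [4 5 3 4 4 4], max=5

Answer: ......
......
......
......
.#....
#..###
#####.
..###.
....#.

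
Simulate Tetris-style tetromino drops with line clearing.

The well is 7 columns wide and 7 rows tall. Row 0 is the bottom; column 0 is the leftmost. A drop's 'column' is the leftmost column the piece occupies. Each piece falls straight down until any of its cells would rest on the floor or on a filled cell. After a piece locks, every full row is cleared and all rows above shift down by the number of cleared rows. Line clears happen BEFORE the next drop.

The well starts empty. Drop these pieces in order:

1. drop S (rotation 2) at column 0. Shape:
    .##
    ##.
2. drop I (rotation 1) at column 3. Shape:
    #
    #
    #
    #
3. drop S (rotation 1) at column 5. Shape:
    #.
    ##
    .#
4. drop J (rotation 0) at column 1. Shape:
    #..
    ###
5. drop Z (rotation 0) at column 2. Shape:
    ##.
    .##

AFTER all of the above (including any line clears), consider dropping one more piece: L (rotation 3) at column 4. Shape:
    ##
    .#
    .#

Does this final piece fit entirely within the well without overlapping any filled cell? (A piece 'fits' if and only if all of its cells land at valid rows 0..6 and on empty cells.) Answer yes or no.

Drop 1: S rot2 at col 0 lands with bottom-row=0; cleared 0 line(s) (total 0); column heights now [1 2 2 0 0 0 0], max=2
Drop 2: I rot1 at col 3 lands with bottom-row=0; cleared 0 line(s) (total 0); column heights now [1 2 2 4 0 0 0], max=4
Drop 3: S rot1 at col 5 lands with bottom-row=0; cleared 0 line(s) (total 0); column heights now [1 2 2 4 0 3 2], max=4
Drop 4: J rot0 at col 1 lands with bottom-row=4; cleared 0 line(s) (total 0); column heights now [1 6 5 5 0 3 2], max=6
Drop 5: Z rot0 at col 2 lands with bottom-row=5; cleared 0 line(s) (total 0); column heights now [1 6 7 7 6 3 2], max=7
Test piece L rot3 at col 4 (width 2): heights before test = [1 6 7 7 6 3 2]; fits = True

Answer: yes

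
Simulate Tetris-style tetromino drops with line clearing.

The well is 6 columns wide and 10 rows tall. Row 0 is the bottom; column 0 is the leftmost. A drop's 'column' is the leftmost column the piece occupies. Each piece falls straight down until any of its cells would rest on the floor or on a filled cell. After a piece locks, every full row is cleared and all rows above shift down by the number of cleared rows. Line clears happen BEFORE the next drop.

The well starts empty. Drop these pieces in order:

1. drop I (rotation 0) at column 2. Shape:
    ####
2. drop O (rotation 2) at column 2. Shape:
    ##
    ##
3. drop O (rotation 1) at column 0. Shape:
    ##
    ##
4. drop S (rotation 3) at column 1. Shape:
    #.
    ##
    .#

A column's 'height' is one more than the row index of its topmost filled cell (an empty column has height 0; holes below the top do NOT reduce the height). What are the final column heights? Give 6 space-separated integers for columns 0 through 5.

Drop 1: I rot0 at col 2 lands with bottom-row=0; cleared 0 line(s) (total 0); column heights now [0 0 1 1 1 1], max=1
Drop 2: O rot2 at col 2 lands with bottom-row=1; cleared 0 line(s) (total 0); column heights now [0 0 3 3 1 1], max=3
Drop 3: O rot1 at col 0 lands with bottom-row=0; cleared 1 line(s) (total 1); column heights now [1 1 2 2 0 0], max=2
Drop 4: S rot3 at col 1 lands with bottom-row=2; cleared 0 line(s) (total 1); column heights now [1 5 4 2 0 0], max=5

Answer: 1 5 4 2 0 0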